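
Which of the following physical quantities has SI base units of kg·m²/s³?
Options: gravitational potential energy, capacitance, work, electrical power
Checking the SI base units of each option:
  gravitational potential energy (U = -GMm/r): kg·m²/s²  ✗
  capacitance (C = Q/V): s⁴·A²/(kg·m²)  ✗
  work (W = Fd): kg·m²/s²  ✗
  electrical power (P = IV): kg·m²/s³  ✓ matches

Only electrical power has units kg·m²/s³.

Answer: electrical power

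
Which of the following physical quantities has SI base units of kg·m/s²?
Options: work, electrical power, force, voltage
Checking the SI base units of each option:
  work (W = Fd): kg·m²/s²  ✗
  electrical power (P = IV): kg·m²/s³  ✗
  force (F = ma): kg·m/s²  ✓ matches
  voltage (V = IR): kg·m²/(s³·A)  ✗

Only force has units kg·m/s².

Answer: force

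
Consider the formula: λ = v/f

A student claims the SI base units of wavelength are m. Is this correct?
Units of each symbol in λ = v/f:
  v (wave speed): m/s
  f (frequency): 1/s  → in the denominator, contributes s

Multiplying the contributions: [m/s] · [s]
Adding exponents of each base unit: m: 1
SI base units of wavelength: m

The claimed units m match the derived units, so the claim is correct.

Answer: Yes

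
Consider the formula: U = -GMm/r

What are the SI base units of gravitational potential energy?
Units of each symbol in U = -GMm/r:
  G (gravitational constant): m³/(kg·s²)
  M (mass): kg
  m (mass): kg
  r (distance): m  → in the denominator, contributes 1/m
  The minus sign does not affect the units.

Multiplying the contributions: [m³/(kg·s²)] · [kg] · [kg] · [1/m]
Adding exponents of each base unit: kg: 1, m: 2, s: -2
SI base units of gravitational potential energy: kg·m²/s²

Answer: kg·m²/s²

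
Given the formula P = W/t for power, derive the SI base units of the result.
Units of each symbol in P = W/t:
  W (work): kg·m²/s²
  t (time): s  → in the denominator, contributes 1/s

Multiplying the contributions: [kg·m²/s²] · [1/s]
Adding exponents of each base unit: kg: 1, m: 2, s: -3
SI base units of power: kg·m²/s³

Answer: kg·m²/s³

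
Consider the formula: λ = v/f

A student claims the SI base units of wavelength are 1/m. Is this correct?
Units of each symbol in λ = v/f:
  v (wave speed): m/s
  f (frequency): 1/s  → in the denominator, contributes s

Multiplying the contributions: [m/s] · [s]
Adding exponents of each base unit: m: 1
SI base units of wavelength: m

The claimed units 1/m (exponents m: -1) do not match the derived units m (exponents m: 1), so the claim is incorrect.

Answer: No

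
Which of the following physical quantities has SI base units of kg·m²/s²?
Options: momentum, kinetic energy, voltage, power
Checking the SI base units of each option:
  momentum (p = mv): kg·m/s  ✗
  kinetic energy (E = ½mv²): kg·m²/s²  ✓ matches
  voltage (V = IR): kg·m²/(s³·A)  ✗
  power (P = W/t): kg·m²/s³  ✗

Only kinetic energy has units kg·m²/s².

Answer: kinetic energy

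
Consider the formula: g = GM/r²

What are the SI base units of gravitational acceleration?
Units of each symbol in g = GM/r²:
  G (gravitational constant): m³/(kg·s²)
  M (mass): kg
  r (distance): m  → to the power 2 in the denominator, contributes 1/m²

Multiplying the contributions: [m³/(kg·s²)] · [kg] · [1/m²]
Adding exponents of each base unit: m: 1, s: -2
SI base units of gravitational acceleration: m/s²

Answer: m/s²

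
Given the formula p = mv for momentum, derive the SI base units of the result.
Units of each symbol in p = mv:
  m (mass): kg
  v (velocity): m/s

Multiplying the contributions: [kg] · [m/s]
Adding exponents of each base unit: kg: 1, m: 1, s: -1
SI base units of momentum: kg·m/s

Answer: kg·m/s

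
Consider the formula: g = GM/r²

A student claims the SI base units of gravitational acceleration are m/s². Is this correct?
Units of each symbol in g = GM/r²:
  G (gravitational constant): m³/(kg·s²)
  M (mass): kg
  r (distance): m  → to the power 2 in the denominator, contributes 1/m²

Multiplying the contributions: [m³/(kg·s²)] · [kg] · [1/m²]
Adding exponents of each base unit: m: 1, s: -2
SI base units of gravitational acceleration: m/s²

The claimed units m/s² match the derived units, so the claim is correct.

Answer: Yes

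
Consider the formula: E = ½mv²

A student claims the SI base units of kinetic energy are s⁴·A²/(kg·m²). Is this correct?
Units of each symbol in E = ½mv²:
  m (mass): kg
  v (speed): m/s  → to the power 2, contributes m²/s²
  The factor ½ is dimensionless.

Multiplying the contributions: [kg] · [m²/s²]
Adding exponents of each base unit: kg: 1, m: 2, s: -2
SI base units of kinetic energy: kg·m²/s²

The claimed units s⁴·A²/(kg·m²) (exponents kg: -1, m: -2, s: 4, A: 2) do not match the derived units kg·m²/s² (exponents kg: 1, m: 2, s: -2), so the claim is incorrect.

Answer: No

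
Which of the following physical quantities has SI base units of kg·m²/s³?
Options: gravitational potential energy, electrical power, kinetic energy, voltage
Checking the SI base units of each option:
  gravitational potential energy (U = -GMm/r): kg·m²/s²  ✗
  electrical power (P = IV): kg·m²/s³  ✓ matches
  kinetic energy (E = ½mv²): kg·m²/s²  ✗
  voltage (V = IR): kg·m²/(s³·A)  ✗

Only electrical power has units kg·m²/s³.

Answer: electrical power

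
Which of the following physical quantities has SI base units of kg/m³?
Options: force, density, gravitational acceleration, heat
Checking the SI base units of each option:
  force (F = ma): kg·m/s²  ✗
  density (ρ = m/V): kg/m³  ✓ matches
  gravitational acceleration (g = GM/r²): m/s²  ✗
  heat (Q = mcΔT): kg·m²/s²  ✗

Only density has units kg/m³.

Answer: density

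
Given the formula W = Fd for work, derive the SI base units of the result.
Units of each symbol in W = Fd:
  F (force): kg·m/s²
  d (displacement): m

Multiplying the contributions: [kg·m/s²] · [m]
Adding exponents of each base unit: kg: 1, m: 2, s: -2
SI base units of work: kg·m²/s²

Answer: kg·m²/s²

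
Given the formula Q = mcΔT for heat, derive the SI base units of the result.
Units of each symbol in Q = mcΔT:
  m (mass): kg
  c (specific heat capacity, in J/(kg·K)): m²/(s²·K)
  ΔT (temperature change): K

Multiplying the contributions: [kg] · [m²/(s²·K)] · [K]
Adding exponents of each base unit: kg: 1, m: 2, s: -2
SI base units of heat: kg·m²/s²

Answer: kg·m²/s²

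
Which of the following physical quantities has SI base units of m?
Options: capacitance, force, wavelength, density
Checking the SI base units of each option:
  capacitance (C = Q/V): s⁴·A²/(kg·m²)  ✗
  force (F = ma): kg·m/s²  ✗
  wavelength (λ = v/f): m  ✓ matches
  density (ρ = m/V): kg/m³  ✗

Only wavelength has units m.

Answer: wavelength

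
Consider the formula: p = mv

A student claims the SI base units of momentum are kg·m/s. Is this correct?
Units of each symbol in p = mv:
  m (mass): kg
  v (velocity): m/s

Multiplying the contributions: [kg] · [m/s]
Adding exponents of each base unit: kg: 1, m: 1, s: -1
SI base units of momentum: kg·m/s

The claimed units kg·m/s match the derived units, so the claim is correct.

Answer: Yes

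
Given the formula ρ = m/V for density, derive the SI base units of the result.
Units of each symbol in ρ = m/V:
  m (mass): kg
  V (volume): m³  → in the denominator, contributes 1/m³

Multiplying the contributions: [kg] · [1/m³]
Adding exponents of each base unit: kg: 1, m: -3
SI base units of density: kg/m³

Answer: kg/m³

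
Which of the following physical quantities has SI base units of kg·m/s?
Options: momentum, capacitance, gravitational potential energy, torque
Checking the SI base units of each option:
  momentum (p = mv): kg·m/s  ✓ matches
  capacitance (C = Q/V): s⁴·A²/(kg·m²)  ✗
  gravitational potential energy (U = -GMm/r): kg·m²/s²  ✗
  torque (τ = Fr): kg·m²/s²  ✗

Only momentum has units kg·m/s.

Answer: momentum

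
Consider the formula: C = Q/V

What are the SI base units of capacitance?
Units of each symbol in C = Q/V:
  Q (charge, in coulombs): s·A
  V (voltage, in volts): kg·m²/(s³·A)  → in the denominator, contributes s³·A/(kg·m²)

Multiplying the contributions: [s·A] · [s³·A/(kg·m²)]
Adding exponents of each base unit: kg: -1, m: -2, s: 4, A: 2
SI base units of capacitance: s⁴·A²/(kg·m²)

Answer: s⁴·A²/(kg·m²)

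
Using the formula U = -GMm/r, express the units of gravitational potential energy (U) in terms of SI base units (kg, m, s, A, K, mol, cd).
Units of each symbol in U = -GMm/r:
  G (gravitational constant): m³/(kg·s²)
  M (mass): kg
  m (mass): kg
  r (distance): m  → in the denominator, contributes 1/m
  The minus sign does not affect the units.

Multiplying the contributions: [m³/(kg·s²)] · [kg] · [kg] · [1/m]
Adding exponents of each base unit: kg: 1, m: 2, s: -2
SI base units of gravitational potential energy: kg·m²/s²

Answer: kg·m²/s²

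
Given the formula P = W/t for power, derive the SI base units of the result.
Units of each symbol in P = W/t:
  W (work): kg·m²/s²
  t (time): s  → in the denominator, contributes 1/s

Multiplying the contributions: [kg·m²/s²] · [1/s]
Adding exponents of each base unit: kg: 1, m: 2, s: -3
SI base units of power: kg·m²/s³

Answer: kg·m²/s³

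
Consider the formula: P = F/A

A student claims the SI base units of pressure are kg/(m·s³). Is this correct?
Units of each symbol in P = F/A:
  F (force): kg·m/s²
  A (area): m²  → in the denominator, contributes 1/m²

Multiplying the contributions: [kg·m/s²] · [1/m²]
Adding exponents of each base unit: kg: 1, m: -1, s: -2
SI base units of pressure: kg/(m·s²)

The claimed units kg/(m·s³) (exponents kg: 1, m: -1, s: -3) do not match the derived units kg/(m·s²) (exponents kg: 1, m: -1, s: -2), so the claim is incorrect.

Answer: No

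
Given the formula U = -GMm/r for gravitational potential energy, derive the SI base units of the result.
Units of each symbol in U = -GMm/r:
  G (gravitational constant): m³/(kg·s²)
  M (mass): kg
  m (mass): kg
  r (distance): m  → in the denominator, contributes 1/m
  The minus sign does not affect the units.

Multiplying the contributions: [m³/(kg·s²)] · [kg] · [kg] · [1/m]
Adding exponents of each base unit: kg: 1, m: 2, s: -2
SI base units of gravitational potential energy: kg·m²/s²

Answer: kg·m²/s²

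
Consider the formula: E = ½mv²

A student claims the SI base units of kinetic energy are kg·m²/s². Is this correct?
Units of each symbol in E = ½mv²:
  m (mass): kg
  v (speed): m/s  → to the power 2, contributes m²/s²
  The factor ½ is dimensionless.

Multiplying the contributions: [kg] · [m²/s²]
Adding exponents of each base unit: kg: 1, m: 2, s: -2
SI base units of kinetic energy: kg·m²/s²

The claimed units kg·m²/s² match the derived units, so the claim is correct.

Answer: Yes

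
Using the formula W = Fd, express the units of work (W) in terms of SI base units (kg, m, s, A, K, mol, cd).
Units of each symbol in W = Fd:
  F (force): kg·m/s²
  d (displacement): m

Multiplying the contributions: [kg·m/s²] · [m]
Adding exponents of each base unit: kg: 1, m: 2, s: -2
SI base units of work: kg·m²/s²

Answer: kg·m²/s²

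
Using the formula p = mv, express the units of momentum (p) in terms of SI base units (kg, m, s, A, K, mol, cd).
Units of each symbol in p = mv:
  m (mass): kg
  v (velocity): m/s

Multiplying the contributions: [kg] · [m/s]
Adding exponents of each base unit: kg: 1, m: 1, s: -1
SI base units of momentum: kg·m/s

Answer: kg·m/s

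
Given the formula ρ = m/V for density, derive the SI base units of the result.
Units of each symbol in ρ = m/V:
  m (mass): kg
  V (volume): m³  → in the denominator, contributes 1/m³

Multiplying the contributions: [kg] · [1/m³]
Adding exponents of each base unit: kg: 1, m: -3
SI base units of density: kg/m³

Answer: kg/m³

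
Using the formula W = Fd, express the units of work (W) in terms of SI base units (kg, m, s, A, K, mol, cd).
Units of each symbol in W = Fd:
  F (force): kg·m/s²
  d (displacement): m

Multiplying the contributions: [kg·m/s²] · [m]
Adding exponents of each base unit: kg: 1, m: 2, s: -2
SI base units of work: kg·m²/s²

Answer: kg·m²/s²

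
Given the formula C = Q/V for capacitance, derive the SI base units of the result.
Units of each symbol in C = Q/V:
  Q (charge, in coulombs): s·A
  V (voltage, in volts): kg·m²/(s³·A)  → in the denominator, contributes s³·A/(kg·m²)

Multiplying the contributions: [s·A] · [s³·A/(kg·m²)]
Adding exponents of each base unit: kg: -1, m: -2, s: 4, A: 2
SI base units of capacitance: s⁴·A²/(kg·m²)

Answer: s⁴·A²/(kg·m²)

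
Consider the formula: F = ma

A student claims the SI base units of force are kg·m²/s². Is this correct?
Units of each symbol in F = ma:
  m (mass): kg
  a (acceleration): m/s²

Multiplying the contributions: [kg] · [m/s²]
Adding exponents of each base unit: kg: 1, m: 1, s: -2
SI base units of force: kg·m/s²

The claimed units kg·m²/s² (exponents kg: 1, m: 2, s: -2) do not match the derived units kg·m/s² (exponents kg: 1, m: 1, s: -2), so the claim is incorrect.

Answer: No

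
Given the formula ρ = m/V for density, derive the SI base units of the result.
Units of each symbol in ρ = m/V:
  m (mass): kg
  V (volume): m³  → in the denominator, contributes 1/m³

Multiplying the contributions: [kg] · [1/m³]
Adding exponents of each base unit: kg: 1, m: -3
SI base units of density: kg/m³

Answer: kg/m³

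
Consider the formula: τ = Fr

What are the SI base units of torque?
Units of each symbol in τ = Fr:
  F (force): kg·m/s²
  r (lever arm): m

Multiplying the contributions: [kg·m/s²] · [m]
Adding exponents of each base unit: kg: 1, m: 2, s: -2
SI base units of torque: kg·m²/s²

Answer: kg·m²/s²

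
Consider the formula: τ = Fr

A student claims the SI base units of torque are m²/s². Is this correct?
Units of each symbol in τ = Fr:
  F (force): kg·m/s²
  r (lever arm): m

Multiplying the contributions: [kg·m/s²] · [m]
Adding exponents of each base unit: kg: 1, m: 2, s: -2
SI base units of torque: kg·m²/s²

The claimed units m²/s² (exponents m: 2, s: -2) do not match the derived units kg·m²/s² (exponents kg: 1, m: 2, s: -2), so the claim is incorrect.

Answer: No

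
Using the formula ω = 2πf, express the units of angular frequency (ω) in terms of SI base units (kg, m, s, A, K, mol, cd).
Units of each symbol in ω = 2πf:
  f (frequency): 1/s
  The factor 2π is dimensionless.

Multiplying the contributions: [1/s]
Adding exponents of each base unit: s: -1
SI base units of angular frequency: 1/s

Answer: 1/s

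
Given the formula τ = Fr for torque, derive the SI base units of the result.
Units of each symbol in τ = Fr:
  F (force): kg·m/s²
  r (lever arm): m

Multiplying the contributions: [kg·m/s²] · [m]
Adding exponents of each base unit: kg: 1, m: 2, s: -2
SI base units of torque: kg·m²/s²

Answer: kg·m²/s²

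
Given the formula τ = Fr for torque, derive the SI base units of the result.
Units of each symbol in τ = Fr:
  F (force): kg·m/s²
  r (lever arm): m

Multiplying the contributions: [kg·m/s²] · [m]
Adding exponents of each base unit: kg: 1, m: 2, s: -2
SI base units of torque: kg·m²/s²

Answer: kg·m²/s²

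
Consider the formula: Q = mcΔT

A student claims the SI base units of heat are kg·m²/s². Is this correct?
Units of each symbol in Q = mcΔT:
  m (mass): kg
  c (specific heat capacity, in J/(kg·K)): m²/(s²·K)
  ΔT (temperature change): K

Multiplying the contributions: [kg] · [m²/(s²·K)] · [K]
Adding exponents of each base unit: kg: 1, m: 2, s: -2
SI base units of heat: kg·m²/s²

The claimed units kg·m²/s² match the derived units, so the claim is correct.

Answer: Yes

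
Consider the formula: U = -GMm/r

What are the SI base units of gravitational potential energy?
Units of each symbol in U = -GMm/r:
  G (gravitational constant): m³/(kg·s²)
  M (mass): kg
  m (mass): kg
  r (distance): m  → in the denominator, contributes 1/m
  The minus sign does not affect the units.

Multiplying the contributions: [m³/(kg·s²)] · [kg] · [kg] · [1/m]
Adding exponents of each base unit: kg: 1, m: 2, s: -2
SI base units of gravitational potential energy: kg·m²/s²

Answer: kg·m²/s²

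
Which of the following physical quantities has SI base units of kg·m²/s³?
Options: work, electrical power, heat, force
Checking the SI base units of each option:
  work (W = Fd): kg·m²/s²  ✗
  electrical power (P = IV): kg·m²/s³  ✓ matches
  heat (Q = mcΔT): kg·m²/s²  ✗
  force (F = ma): kg·m/s²  ✗

Only electrical power has units kg·m²/s³.

Answer: electrical power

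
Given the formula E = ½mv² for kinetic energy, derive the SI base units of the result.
Units of each symbol in E = ½mv²:
  m (mass): kg
  v (speed): m/s  → to the power 2, contributes m²/s²
  The factor ½ is dimensionless.

Multiplying the contributions: [kg] · [m²/s²]
Adding exponents of each base unit: kg: 1, m: 2, s: -2
SI base units of kinetic energy: kg·m²/s²

Answer: kg·m²/s²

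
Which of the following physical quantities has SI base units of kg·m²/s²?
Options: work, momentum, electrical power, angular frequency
Checking the SI base units of each option:
  work (W = Fd): kg·m²/s²  ✓ matches
  momentum (p = mv): kg·m/s  ✗
  electrical power (P = IV): kg·m²/s³  ✗
  angular frequency (ω = 2πf): 1/s  ✗

Only work has units kg·m²/s².

Answer: work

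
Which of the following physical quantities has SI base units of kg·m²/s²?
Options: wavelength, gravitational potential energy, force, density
Checking the SI base units of each option:
  wavelength (λ = v/f): m  ✗
  gravitational potential energy (U = -GMm/r): kg·m²/s²  ✓ matches
  force (F = ma): kg·m/s²  ✗
  density (ρ = m/V): kg/m³  ✗

Only gravitational potential energy has units kg·m²/s².

Answer: gravitational potential energy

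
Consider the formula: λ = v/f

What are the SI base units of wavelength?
Units of each symbol in λ = v/f:
  v (wave speed): m/s
  f (frequency): 1/s  → in the denominator, contributes s

Multiplying the contributions: [m/s] · [s]
Adding exponents of each base unit: m: 1
SI base units of wavelength: m

Answer: m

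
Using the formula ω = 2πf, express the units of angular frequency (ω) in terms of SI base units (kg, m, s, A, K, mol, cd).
Units of each symbol in ω = 2πf:
  f (frequency): 1/s
  The factor 2π is dimensionless.

Multiplying the contributions: [1/s]
Adding exponents of each base unit: s: -1
SI base units of angular frequency: 1/s

Answer: 1/s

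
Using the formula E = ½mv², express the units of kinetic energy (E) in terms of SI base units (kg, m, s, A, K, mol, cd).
Units of each symbol in E = ½mv²:
  m (mass): kg
  v (speed): m/s  → to the power 2, contributes m²/s²
  The factor ½ is dimensionless.

Multiplying the contributions: [kg] · [m²/s²]
Adding exponents of each base unit: kg: 1, m: 2, s: -2
SI base units of kinetic energy: kg·m²/s²

Answer: kg·m²/s²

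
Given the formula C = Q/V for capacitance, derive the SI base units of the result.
Units of each symbol in C = Q/V:
  Q (charge, in coulombs): s·A
  V (voltage, in volts): kg·m²/(s³·A)  → in the denominator, contributes s³·A/(kg·m²)

Multiplying the contributions: [s·A] · [s³·A/(kg·m²)]
Adding exponents of each base unit: kg: -1, m: -2, s: 4, A: 2
SI base units of capacitance: s⁴·A²/(kg·m²)

Answer: s⁴·A²/(kg·m²)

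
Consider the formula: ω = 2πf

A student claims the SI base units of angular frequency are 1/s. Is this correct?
Units of each symbol in ω = 2πf:
  f (frequency): 1/s
  The factor 2π is dimensionless.

Multiplying the contributions: [1/s]
Adding exponents of each base unit: s: -1
SI base units of angular frequency: 1/s

The claimed units 1/s match the derived units, so the claim is correct.

Answer: Yes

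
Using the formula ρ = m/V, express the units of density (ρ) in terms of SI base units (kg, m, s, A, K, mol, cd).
Units of each symbol in ρ = m/V:
  m (mass): kg
  V (volume): m³  → in the denominator, contributes 1/m³

Multiplying the contributions: [kg] · [1/m³]
Adding exponents of each base unit: kg: 1, m: -3
SI base units of density: kg/m³

Answer: kg/m³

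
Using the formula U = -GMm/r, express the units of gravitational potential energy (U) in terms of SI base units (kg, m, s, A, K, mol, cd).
Units of each symbol in U = -GMm/r:
  G (gravitational constant): m³/(kg·s²)
  M (mass): kg
  m (mass): kg
  r (distance): m  → in the denominator, contributes 1/m
  The minus sign does not affect the units.

Multiplying the contributions: [m³/(kg·s²)] · [kg] · [kg] · [1/m]
Adding exponents of each base unit: kg: 1, m: 2, s: -2
SI base units of gravitational potential energy: kg·m²/s²

Answer: kg·m²/s²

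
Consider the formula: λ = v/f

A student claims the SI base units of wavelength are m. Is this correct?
Units of each symbol in λ = v/f:
  v (wave speed): m/s
  f (frequency): 1/s  → in the denominator, contributes s

Multiplying the contributions: [m/s] · [s]
Adding exponents of each base unit: m: 1
SI base units of wavelength: m

The claimed units m match the derived units, so the claim is correct.

Answer: Yes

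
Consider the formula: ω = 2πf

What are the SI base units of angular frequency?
Units of each symbol in ω = 2πf:
  f (frequency): 1/s
  The factor 2π is dimensionless.

Multiplying the contributions: [1/s]
Adding exponents of each base unit: s: -1
SI base units of angular frequency: 1/s

Answer: 1/s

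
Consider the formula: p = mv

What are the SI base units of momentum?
Units of each symbol in p = mv:
  m (mass): kg
  v (velocity): m/s

Multiplying the contributions: [kg] · [m/s]
Adding exponents of each base unit: kg: 1, m: 1, s: -1
SI base units of momentum: kg·m/s

Answer: kg·m/s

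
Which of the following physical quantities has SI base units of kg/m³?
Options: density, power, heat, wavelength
Checking the SI base units of each option:
  density (ρ = m/V): kg/m³  ✓ matches
  power (P = W/t): kg·m²/s³  ✗
  heat (Q = mcΔT): kg·m²/s²  ✗
  wavelength (λ = v/f): m  ✗

Only density has units kg/m³.

Answer: density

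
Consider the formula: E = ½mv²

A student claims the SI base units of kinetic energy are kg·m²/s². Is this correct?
Units of each symbol in E = ½mv²:
  m (mass): kg
  v (speed): m/s  → to the power 2, contributes m²/s²
  The factor ½ is dimensionless.

Multiplying the contributions: [kg] · [m²/s²]
Adding exponents of each base unit: kg: 1, m: 2, s: -2
SI base units of kinetic energy: kg·m²/s²

The claimed units kg·m²/s² match the derived units, so the claim is correct.

Answer: Yes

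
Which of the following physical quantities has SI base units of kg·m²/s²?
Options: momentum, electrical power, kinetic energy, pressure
Checking the SI base units of each option:
  momentum (p = mv): kg·m/s  ✗
  electrical power (P = IV): kg·m²/s³  ✗
  kinetic energy (E = ½mv²): kg·m²/s²  ✓ matches
  pressure (P = F/A): kg/(m·s²)  ✗

Only kinetic energy has units kg·m²/s².

Answer: kinetic energy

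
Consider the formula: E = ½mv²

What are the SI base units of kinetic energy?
Units of each symbol in E = ½mv²:
  m (mass): kg
  v (speed): m/s  → to the power 2, contributes m²/s²
  The factor ½ is dimensionless.

Multiplying the contributions: [kg] · [m²/s²]
Adding exponents of each base unit: kg: 1, m: 2, s: -2
SI base units of kinetic energy: kg·m²/s²

Answer: kg·m²/s²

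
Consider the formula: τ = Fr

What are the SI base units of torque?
Units of each symbol in τ = Fr:
  F (force): kg·m/s²
  r (lever arm): m

Multiplying the contributions: [kg·m/s²] · [m]
Adding exponents of each base unit: kg: 1, m: 2, s: -2
SI base units of torque: kg·m²/s²

Answer: kg·m²/s²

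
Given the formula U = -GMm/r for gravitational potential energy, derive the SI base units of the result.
Units of each symbol in U = -GMm/r:
  G (gravitational constant): m³/(kg·s²)
  M (mass): kg
  m (mass): kg
  r (distance): m  → in the denominator, contributes 1/m
  The minus sign does not affect the units.

Multiplying the contributions: [m³/(kg·s²)] · [kg] · [kg] · [1/m]
Adding exponents of each base unit: kg: 1, m: 2, s: -2
SI base units of gravitational potential energy: kg·m²/s²

Answer: kg·m²/s²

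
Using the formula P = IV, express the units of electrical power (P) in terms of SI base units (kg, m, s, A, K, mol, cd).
Units of each symbol in P = IV:
  I (current): A
  V (voltage, in volts): kg·m²/(s³·A)

Multiplying the contributions: [A] · [kg·m²/(s³·A)]
Adding exponents of each base unit: kg: 1, m: 2, s: -3
SI base units of electrical power: kg·m²/s³

Answer: kg·m²/s³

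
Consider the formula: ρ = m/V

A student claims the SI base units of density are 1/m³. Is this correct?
Units of each symbol in ρ = m/V:
  m (mass): kg
  V (volume): m³  → in the denominator, contributes 1/m³

Multiplying the contributions: [kg] · [1/m³]
Adding exponents of each base unit: kg: 1, m: -3
SI base units of density: kg/m³

The claimed units 1/m³ (exponents m: -3) do not match the derived units kg/m³ (exponents kg: 1, m: -3), so the claim is incorrect.

Answer: No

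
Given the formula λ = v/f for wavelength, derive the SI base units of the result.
Units of each symbol in λ = v/f:
  v (wave speed): m/s
  f (frequency): 1/s  → in the denominator, contributes s

Multiplying the contributions: [m/s] · [s]
Adding exponents of each base unit: m: 1
SI base units of wavelength: m

Answer: m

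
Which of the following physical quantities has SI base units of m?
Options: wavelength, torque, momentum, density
Checking the SI base units of each option:
  wavelength (λ = v/f): m  ✓ matches
  torque (τ = Fr): kg·m²/s²  ✗
  momentum (p = mv): kg·m/s  ✗
  density (ρ = m/V): kg/m³  ✗

Only wavelength has units m.

Answer: wavelength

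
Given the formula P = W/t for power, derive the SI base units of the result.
Units of each symbol in P = W/t:
  W (work): kg·m²/s²
  t (time): s  → in the denominator, contributes 1/s

Multiplying the contributions: [kg·m²/s²] · [1/s]
Adding exponents of each base unit: kg: 1, m: 2, s: -3
SI base units of power: kg·m²/s³

Answer: kg·m²/s³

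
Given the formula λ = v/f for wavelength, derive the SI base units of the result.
Units of each symbol in λ = v/f:
  v (wave speed): m/s
  f (frequency): 1/s  → in the denominator, contributes s

Multiplying the contributions: [m/s] · [s]
Adding exponents of each base unit: m: 1
SI base units of wavelength: m

Answer: m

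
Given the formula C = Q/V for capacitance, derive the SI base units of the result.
Units of each symbol in C = Q/V:
  Q (charge, in coulombs): s·A
  V (voltage, in volts): kg·m²/(s³·A)  → in the denominator, contributes s³·A/(kg·m²)

Multiplying the contributions: [s·A] · [s³·A/(kg·m²)]
Adding exponents of each base unit: kg: -1, m: -2, s: 4, A: 2
SI base units of capacitance: s⁴·A²/(kg·m²)

Answer: s⁴·A²/(kg·m²)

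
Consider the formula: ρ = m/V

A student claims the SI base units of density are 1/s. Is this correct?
Units of each symbol in ρ = m/V:
  m (mass): kg
  V (volume): m³  → in the denominator, contributes 1/m³

Multiplying the contributions: [kg] · [1/m³]
Adding exponents of each base unit: kg: 1, m: -3
SI base units of density: kg/m³

The claimed units 1/s (exponents s: -1) do not match the derived units kg/m³ (exponents kg: 1, m: -3), so the claim is incorrect.

Answer: No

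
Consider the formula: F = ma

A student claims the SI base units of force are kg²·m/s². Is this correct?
Units of each symbol in F = ma:
  m (mass): kg
  a (acceleration): m/s²

Multiplying the contributions: [kg] · [m/s²]
Adding exponents of each base unit: kg: 1, m: 1, s: -2
SI base units of force: kg·m/s²

The claimed units kg²·m/s² (exponents kg: 2, m: 1, s: -2) do not match the derived units kg·m/s² (exponents kg: 1, m: 1, s: -2), so the claim is incorrect.

Answer: No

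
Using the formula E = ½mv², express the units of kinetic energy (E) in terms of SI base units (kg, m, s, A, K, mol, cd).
Units of each symbol in E = ½mv²:
  m (mass): kg
  v (speed): m/s  → to the power 2, contributes m²/s²
  The factor ½ is dimensionless.

Multiplying the contributions: [kg] · [m²/s²]
Adding exponents of each base unit: kg: 1, m: 2, s: -2
SI base units of kinetic energy: kg·m²/s²

Answer: kg·m²/s²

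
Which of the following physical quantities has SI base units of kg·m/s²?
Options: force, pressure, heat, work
Checking the SI base units of each option:
  force (F = ma): kg·m/s²  ✓ matches
  pressure (P = F/A): kg/(m·s²)  ✗
  heat (Q = mcΔT): kg·m²/s²  ✗
  work (W = Fd): kg·m²/s²  ✗

Only force has units kg·m/s².

Answer: force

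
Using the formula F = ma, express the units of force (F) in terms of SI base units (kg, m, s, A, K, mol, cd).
Units of each symbol in F = ma:
  m (mass): kg
  a (acceleration): m/s²

Multiplying the contributions: [kg] · [m/s²]
Adding exponents of each base unit: kg: 1, m: 1, s: -2
SI base units of force: kg·m/s²

Answer: kg·m/s²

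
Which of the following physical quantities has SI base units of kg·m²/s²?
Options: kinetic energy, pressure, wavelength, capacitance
Checking the SI base units of each option:
  kinetic energy (E = ½mv²): kg·m²/s²  ✓ matches
  pressure (P = F/A): kg/(m·s²)  ✗
  wavelength (λ = v/f): m  ✗
  capacitance (C = Q/V): s⁴·A²/(kg·m²)  ✗

Only kinetic energy has units kg·m²/s².

Answer: kinetic energy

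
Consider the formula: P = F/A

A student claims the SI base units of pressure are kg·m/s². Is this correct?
Units of each symbol in P = F/A:
  F (force): kg·m/s²
  A (area): m²  → in the denominator, contributes 1/m²

Multiplying the contributions: [kg·m/s²] · [1/m²]
Adding exponents of each base unit: kg: 1, m: -1, s: -2
SI base units of pressure: kg/(m·s²)

The claimed units kg·m/s² (exponents kg: 1, m: 1, s: -2) do not match the derived units kg/(m·s²) (exponents kg: 1, m: -1, s: -2), so the claim is incorrect.

Answer: No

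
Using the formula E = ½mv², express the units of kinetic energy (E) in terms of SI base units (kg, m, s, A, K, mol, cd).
Units of each symbol in E = ½mv²:
  m (mass): kg
  v (speed): m/s  → to the power 2, contributes m²/s²
  The factor ½ is dimensionless.

Multiplying the contributions: [kg] · [m²/s²]
Adding exponents of each base unit: kg: 1, m: 2, s: -2
SI base units of kinetic energy: kg·m²/s²

Answer: kg·m²/s²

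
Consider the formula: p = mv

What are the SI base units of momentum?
Units of each symbol in p = mv:
  m (mass): kg
  v (velocity): m/s

Multiplying the contributions: [kg] · [m/s]
Adding exponents of each base unit: kg: 1, m: 1, s: -1
SI base units of momentum: kg·m/s

Answer: kg·m/s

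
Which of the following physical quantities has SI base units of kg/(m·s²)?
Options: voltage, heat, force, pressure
Checking the SI base units of each option:
  voltage (V = IR): kg·m²/(s³·A)  ✗
  heat (Q = mcΔT): kg·m²/s²  ✗
  force (F = ma): kg·m/s²  ✗
  pressure (P = F/A): kg/(m·s²)  ✓ matches

Only pressure has units kg/(m·s²).

Answer: pressure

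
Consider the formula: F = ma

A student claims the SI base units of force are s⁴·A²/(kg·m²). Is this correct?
Units of each symbol in F = ma:
  m (mass): kg
  a (acceleration): m/s²

Multiplying the contributions: [kg] · [m/s²]
Adding exponents of each base unit: kg: 1, m: 1, s: -2
SI base units of force: kg·m/s²

The claimed units s⁴·A²/(kg·m²) (exponents kg: -1, m: -2, s: 4, A: 2) do not match the derived units kg·m/s² (exponents kg: 1, m: 1, s: -2), so the claim is incorrect.

Answer: No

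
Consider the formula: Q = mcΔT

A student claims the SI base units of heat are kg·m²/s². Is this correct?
Units of each symbol in Q = mcΔT:
  m (mass): kg
  c (specific heat capacity, in J/(kg·K)): m²/(s²·K)
  ΔT (temperature change): K

Multiplying the contributions: [kg] · [m²/(s²·K)] · [K]
Adding exponents of each base unit: kg: 1, m: 2, s: -2
SI base units of heat: kg·m²/s²

The claimed units kg·m²/s² match the derived units, so the claim is correct.

Answer: Yes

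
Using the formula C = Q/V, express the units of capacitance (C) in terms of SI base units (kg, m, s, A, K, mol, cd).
Units of each symbol in C = Q/V:
  Q (charge, in coulombs): s·A
  V (voltage, in volts): kg·m²/(s³·A)  → in the denominator, contributes s³·A/(kg·m²)

Multiplying the contributions: [s·A] · [s³·A/(kg·m²)]
Adding exponents of each base unit: kg: -1, m: -2, s: 4, A: 2
SI base units of capacitance: s⁴·A²/(kg·m²)

Answer: s⁴·A²/(kg·m²)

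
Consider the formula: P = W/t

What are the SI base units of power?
Units of each symbol in P = W/t:
  W (work): kg·m²/s²
  t (time): s  → in the denominator, contributes 1/s

Multiplying the contributions: [kg·m²/s²] · [1/s]
Adding exponents of each base unit: kg: 1, m: 2, s: -3
SI base units of power: kg·m²/s³

Answer: kg·m²/s³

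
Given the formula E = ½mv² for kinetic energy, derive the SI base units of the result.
Units of each symbol in E = ½mv²:
  m (mass): kg
  v (speed): m/s  → to the power 2, contributes m²/s²
  The factor ½ is dimensionless.

Multiplying the contributions: [kg] · [m²/s²]
Adding exponents of each base unit: kg: 1, m: 2, s: -2
SI base units of kinetic energy: kg·m²/s²

Answer: kg·m²/s²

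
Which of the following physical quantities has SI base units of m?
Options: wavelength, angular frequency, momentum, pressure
Checking the SI base units of each option:
  wavelength (λ = v/f): m  ✓ matches
  angular frequency (ω = 2πf): 1/s  ✗
  momentum (p = mv): kg·m/s  ✗
  pressure (P = F/A): kg/(m·s²)  ✗

Only wavelength has units m.

Answer: wavelength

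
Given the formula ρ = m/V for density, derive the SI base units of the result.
Units of each symbol in ρ = m/V:
  m (mass): kg
  V (volume): m³  → in the denominator, contributes 1/m³

Multiplying the contributions: [kg] · [1/m³]
Adding exponents of each base unit: kg: 1, m: -3
SI base units of density: kg/m³

Answer: kg/m³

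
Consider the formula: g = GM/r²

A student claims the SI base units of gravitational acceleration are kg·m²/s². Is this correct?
Units of each symbol in g = GM/r²:
  G (gravitational constant): m³/(kg·s²)
  M (mass): kg
  r (distance): m  → to the power 2 in the denominator, contributes 1/m²

Multiplying the contributions: [m³/(kg·s²)] · [kg] · [1/m²]
Adding exponents of each base unit: m: 1, s: -2
SI base units of gravitational acceleration: m/s²

The claimed units kg·m²/s² (exponents kg: 1, m: 2, s: -2) do not match the derived units m/s² (exponents m: 1, s: -2), so the claim is incorrect.

Answer: No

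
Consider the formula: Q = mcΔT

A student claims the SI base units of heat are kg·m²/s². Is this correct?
Units of each symbol in Q = mcΔT:
  m (mass): kg
  c (specific heat capacity, in J/(kg·K)): m²/(s²·K)
  ΔT (temperature change): K

Multiplying the contributions: [kg] · [m²/(s²·K)] · [K]
Adding exponents of each base unit: kg: 1, m: 2, s: -2
SI base units of heat: kg·m²/s²

The claimed units kg·m²/s² match the derived units, so the claim is correct.

Answer: Yes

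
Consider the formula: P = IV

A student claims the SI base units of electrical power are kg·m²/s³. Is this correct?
Units of each symbol in P = IV:
  I (current): A
  V (voltage, in volts): kg·m²/(s³·A)

Multiplying the contributions: [A] · [kg·m²/(s³·A)]
Adding exponents of each base unit: kg: 1, m: 2, s: -3
SI base units of electrical power: kg·m²/s³

The claimed units kg·m²/s³ match the derived units, so the claim is correct.

Answer: Yes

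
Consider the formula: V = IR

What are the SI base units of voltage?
Units of each symbol in V = IR:
  I (current): A
  R (resistance, in ohms): kg·m²/(s³·A²)

Multiplying the contributions: [A] · [kg·m²/(s³·A²)]
Adding exponents of each base unit: kg: 1, m: 2, s: -3, A: -1
SI base units of voltage: kg·m²/(s³·A)

Answer: kg·m²/(s³·A)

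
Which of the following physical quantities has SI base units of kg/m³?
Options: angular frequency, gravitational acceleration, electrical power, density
Checking the SI base units of each option:
  angular frequency (ω = 2πf): 1/s  ✗
  gravitational acceleration (g = GM/r²): m/s²  ✗
  electrical power (P = IV): kg·m²/s³  ✗
  density (ρ = m/V): kg/m³  ✓ matches

Only density has units kg/m³.

Answer: density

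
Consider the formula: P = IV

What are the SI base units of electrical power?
Units of each symbol in P = IV:
  I (current): A
  V (voltage, in volts): kg·m²/(s³·A)

Multiplying the contributions: [A] · [kg·m²/(s³·A)]
Adding exponents of each base unit: kg: 1, m: 2, s: -3
SI base units of electrical power: kg·m²/s³

Answer: kg·m²/s³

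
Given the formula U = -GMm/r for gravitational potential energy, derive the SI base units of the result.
Units of each symbol in U = -GMm/r:
  G (gravitational constant): m³/(kg·s²)
  M (mass): kg
  m (mass): kg
  r (distance): m  → in the denominator, contributes 1/m
  The minus sign does not affect the units.

Multiplying the contributions: [m³/(kg·s²)] · [kg] · [kg] · [1/m]
Adding exponents of each base unit: kg: 1, m: 2, s: -2
SI base units of gravitational potential energy: kg·m²/s²

Answer: kg·m²/s²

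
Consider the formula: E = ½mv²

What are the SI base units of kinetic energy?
Units of each symbol in E = ½mv²:
  m (mass): kg
  v (speed): m/s  → to the power 2, contributes m²/s²
  The factor ½ is dimensionless.

Multiplying the contributions: [kg] · [m²/s²]
Adding exponents of each base unit: kg: 1, m: 2, s: -2
SI base units of kinetic energy: kg·m²/s²

Answer: kg·m²/s²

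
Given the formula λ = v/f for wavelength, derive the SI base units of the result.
Units of each symbol in λ = v/f:
  v (wave speed): m/s
  f (frequency): 1/s  → in the denominator, contributes s

Multiplying the contributions: [m/s] · [s]
Adding exponents of each base unit: m: 1
SI base units of wavelength: m

Answer: m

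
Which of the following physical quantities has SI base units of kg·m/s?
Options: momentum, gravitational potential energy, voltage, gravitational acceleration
Checking the SI base units of each option:
  momentum (p = mv): kg·m/s  ✓ matches
  gravitational potential energy (U = -GMm/r): kg·m²/s²  ✗
  voltage (V = IR): kg·m²/(s³·A)  ✗
  gravitational acceleration (g = GM/r²): m/s²  ✗

Only momentum has units kg·m/s.

Answer: momentum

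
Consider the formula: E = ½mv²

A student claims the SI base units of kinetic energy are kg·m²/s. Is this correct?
Units of each symbol in E = ½mv²:
  m (mass): kg
  v (speed): m/s  → to the power 2, contributes m²/s²
  The factor ½ is dimensionless.

Multiplying the contributions: [kg] · [m²/s²]
Adding exponents of each base unit: kg: 1, m: 2, s: -2
SI base units of kinetic energy: kg·m²/s²

The claimed units kg·m²/s (exponents kg: 1, m: 2, s: -1) do not match the derived units kg·m²/s² (exponents kg: 1, m: 2, s: -2), so the claim is incorrect.

Answer: No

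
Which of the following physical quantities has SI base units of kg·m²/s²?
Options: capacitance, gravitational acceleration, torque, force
Checking the SI base units of each option:
  capacitance (C = Q/V): s⁴·A²/(kg·m²)  ✗
  gravitational acceleration (g = GM/r²): m/s²  ✗
  torque (τ = Fr): kg·m²/s²  ✓ matches
  force (F = ma): kg·m/s²  ✗

Only torque has units kg·m²/s².

Answer: torque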